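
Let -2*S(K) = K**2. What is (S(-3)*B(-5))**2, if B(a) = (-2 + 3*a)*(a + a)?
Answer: 585225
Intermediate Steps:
S(K) = -K**2/2
B(a) = 2*a*(-2 + 3*a) (B(a) = (-2 + 3*a)*(2*a) = 2*a*(-2 + 3*a))
(S(-3)*B(-5))**2 = ((-1/2*(-3)**2)*(2*(-5)*(-2 + 3*(-5))))**2 = ((-1/2*9)*(2*(-5)*(-2 - 15)))**2 = (-9*(-5)*(-17))**2 = (-9/2*170)**2 = (-765)**2 = 585225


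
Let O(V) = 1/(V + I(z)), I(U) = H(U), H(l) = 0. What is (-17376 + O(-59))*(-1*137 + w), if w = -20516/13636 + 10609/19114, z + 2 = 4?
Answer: 1316445680468085/549202562 ≈ 2.3970e+6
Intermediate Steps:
z = 2 (z = -2 + 4 = 2)
I(U) = 0
O(V) = 1/V (O(V) = 1/(V + 0) = 1/V)
w = -61869625/65159626 (w = -20516*1/13636 + 10609*(1/19114) = -5129/3409 + 10609/19114 = -61869625/65159626 ≈ -0.94951)
(-17376 + O(-59))*(-1*137 + w) = (-17376 + 1/(-59))*(-1*137 - 61869625/65159626) = (-17376 - 1/59)*(-137 - 61869625/65159626) = -1025185/59*(-8988738387/65159626) = 1316445680468085/549202562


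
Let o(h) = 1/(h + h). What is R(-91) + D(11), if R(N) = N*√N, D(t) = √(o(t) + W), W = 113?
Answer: √54714/22 - 91*I*√91 ≈ 10.632 - 868.08*I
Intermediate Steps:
o(h) = 1/(2*h)
D(t) = √(113 + 1/(2*t)) (D(t) = √(1/(2*t) + 113) = √(113 + 1/(2*t)))
R(N) = N^(3/2)
R(-91) + D(11) = (-91)^(3/2) + √(452 + 2/11)/2 = -91*I*√91 + √(452 + 2*(1/11))/2 = -91*I*√91 + √(452 + 2/11)/2 = -91*I*√91 + √(4974/11)/2 = -91*I*√91 + (√54714/11)/2 = -91*I*√91 + √54714/22 = √54714/22 - 91*I*√91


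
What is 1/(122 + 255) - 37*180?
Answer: -2510819/377 ≈ -6660.0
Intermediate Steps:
1/(122 + 255) - 37*180 = 1/377 - 6660 = -2510819/377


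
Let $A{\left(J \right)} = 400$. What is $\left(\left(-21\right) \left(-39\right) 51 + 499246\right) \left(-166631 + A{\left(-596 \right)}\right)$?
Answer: $-89933464465$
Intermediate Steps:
$\left(\left(-21\right) \left(-39\right) 51 + 499246\right) \left(-166631 + A{\left(-596 \right)}\right) = \left(\left(-21\right) \left(-39\right) 51 + 499246\right) \left(-166631 + 400\right) = \left(819 \cdot 51 + 499246\right) \left(-166231\right) = \left(41769 + 499246\right) \left(-166231\right) = 541015 \left(-166231\right) = -89933464465$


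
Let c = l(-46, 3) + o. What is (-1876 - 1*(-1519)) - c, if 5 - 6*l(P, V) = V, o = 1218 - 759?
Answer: -2449/3 ≈ -816.33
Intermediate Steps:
o = 459
l(P, V) = ⅚ - V/6
c = 1378/3 (c = (⅚ - ⅙*3) + 459 = (⅚ - ½) + 459 = ⅓ + 459 = 1378/3 ≈ 459.33)
(-1876 - 1*(-1519)) - c = (-1876 - 1*(-1519)) - 1*1378/3 = (-1876 + 1519) - 1378/3 = -357 - 1378/3 = -2449/3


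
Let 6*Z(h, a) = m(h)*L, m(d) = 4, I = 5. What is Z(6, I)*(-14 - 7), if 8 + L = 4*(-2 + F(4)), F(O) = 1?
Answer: 168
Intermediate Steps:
L = -12 (L = -8 + 4*(-2 + 1) = -8 + 4*(-1) = -8 - 4 = -12)
Z(h, a) = -8 (Z(h, a) = (4*(-12))/6 = (1/6)*(-48) = -8)
Z(6, I)*(-14 - 7) = -8*(-14 - 7) = -8*(-21) = 168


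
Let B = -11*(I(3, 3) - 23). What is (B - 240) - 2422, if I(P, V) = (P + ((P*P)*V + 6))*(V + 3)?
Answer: -4785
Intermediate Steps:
I(P, V) = (3 + V)*(6 + P + V*P**2) (I(P, V) = (P + (P**2*V + 6))*(3 + V) = (P + (V*P**2 + 6))*(3 + V) = (P + (6 + V*P**2))*(3 + V) = (6 + P + V*P**2)*(3 + V) = (3 + V)*(6 + P + V*P**2))
B = -2123 (B = -11*((18 + 3*3 + 6*3 + 3*3 + 3**2*3**2 + 3*3*3**2) - 23) = -11*((18 + 9 + 18 + 9 + 9*9 + 3*3*9) - 23) = -11*((18 + 9 + 18 + 9 + 81 + 81) - 23) = -11*(216 - 23) = -11*193 = -2123)
(B - 240) - 2422 = (-2123 - 240) - 2422 = -2363 - 2422 = -4785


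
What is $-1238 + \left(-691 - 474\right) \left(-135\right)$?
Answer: $156037$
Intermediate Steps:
$-1238 + \left(-691 - 474\right) \left(-135\right) = -1238 - -157275 = -1238 + 157275 = 156037$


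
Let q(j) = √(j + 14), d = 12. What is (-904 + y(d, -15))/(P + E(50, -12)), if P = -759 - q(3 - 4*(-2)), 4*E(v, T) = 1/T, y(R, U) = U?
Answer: 44112/36673 ≈ 1.2028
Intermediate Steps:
E(v, T) = 1/(4*T)
q(j) = √(14 + j)
P = -764 (P = -759 - √(14 + (3 - 4*(-2))) = -759 - √(14 + (3 + 8)) = -759 - √(14 + 11) = -759 - √25 = -759 - 1*5 = -759 - 5 = -764)
(-904 + y(d, -15))/(P + E(50, -12)) = (-904 - 15)/(-764 + (¼)/(-12)) = -919/(-764 + (¼)*(-1/12)) = -919/(-764 - 1/48) = -919/(-36673/48) = -919*(-48/36673) = 44112/36673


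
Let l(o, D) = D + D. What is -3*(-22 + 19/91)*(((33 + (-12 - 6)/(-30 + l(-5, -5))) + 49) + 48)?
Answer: 15520941/1820 ≈ 8528.0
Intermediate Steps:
l(o, D) = 2*D
-3*(-22 + 19/91)*(((33 + (-12 - 6)/(-30 + l(-5, -5))) + 49) + 48) = -3*(-22 + 19/91)*(((33 + (-12 - 6)/(-30 + 2*(-5))) + 49) + 48) = -3*(-22 + 19*(1/91))*(((33 - 18/(-30 - 10)) + 49) + 48) = -3*(-22 + 19/91)*(((33 - 18/(-40)) + 49) + 48) = -(-5949)*(((33 - 18*(-1/40)) + 49) + 48)/91 = -(-5949)*(((33 + 9/20) + 49) + 48)/91 = -(-5949)*((669/20 + 49) + 48)/91 = -(-5949)*(1649/20 + 48)/91 = -(-5949)*2609/(91*20) = -3*(-5173647/1820) = 15520941/1820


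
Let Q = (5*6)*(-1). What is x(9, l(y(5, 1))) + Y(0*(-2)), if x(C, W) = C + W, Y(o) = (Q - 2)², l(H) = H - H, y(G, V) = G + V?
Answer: 1033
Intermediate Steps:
Q = -30 (Q = 30*(-1) = -30)
l(H) = 0
Y(o) = 1024 (Y(o) = (-30 - 2)² = (-32)² = 1024)
x(9, l(y(5, 1))) + Y(0*(-2)) = (9 + 0) + 1024 = 9 + 1024 = 1033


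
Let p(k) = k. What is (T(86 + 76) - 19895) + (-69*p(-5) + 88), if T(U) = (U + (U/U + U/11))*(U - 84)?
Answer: -61592/11 ≈ -5599.3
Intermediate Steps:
T(U) = (1 + 12*U/11)*(-84 + U) (T(U) = (U + (1 + U*(1/11)))*(-84 + U) = (U + (1 + U/11))*(-84 + U) = (1 + 12*U/11)*(-84 + U))
(T(86 + 76) - 19895) + (-69*p(-5) + 88) = ((-84 - 997*(86 + 76)/11 + 12*(86 + 76)²/11) - 19895) + (-69*(-5) + 88) = ((-84 - 997/11*162 + (12/11)*162²) - 19895) + (345 + 88) = ((-84 - 161514/11 + (12/11)*26244) - 19895) + 433 = ((-84 - 161514/11 + 314928/11) - 19895) + 433 = (152490/11 - 19895) + 433 = -66355/11 + 433 = -61592/11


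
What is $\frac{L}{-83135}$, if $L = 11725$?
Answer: $- \frac{2345}{16627} \approx -0.14104$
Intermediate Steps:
$\frac{L}{-83135} = \frac{11725}{-83135} = 11725 \left(- \frac{1}{83135}\right) = - \frac{2345}{16627}$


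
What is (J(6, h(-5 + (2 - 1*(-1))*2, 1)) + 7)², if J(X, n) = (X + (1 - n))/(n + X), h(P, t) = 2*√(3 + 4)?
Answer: 322 - 819*√7/8 ≈ 51.141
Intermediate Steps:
h(P, t) = 2*√7
J(X, n) = (1 + X - n)/(X + n)
(J(6, h(-5 + (2 - 1*(-1))*2, 1)) + 7)² = ((1 + 6 - 2*√7)/(6 + 2*√7) + 7)² = ((7 - 2*√7)/(6 + 2*√7) + 7)² = (7 + (7 - 2*√7)/(6 + 2*√7))²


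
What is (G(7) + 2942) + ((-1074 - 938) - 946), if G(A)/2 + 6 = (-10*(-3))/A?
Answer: -136/7 ≈ -19.429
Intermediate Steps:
G(A) = -12 + 60/A (G(A) = -12 + 2*((-10*(-3))/A) = -12 + 2*(30/A) = -12 + 60/A)
(G(7) + 2942) + ((-1074 - 938) - 946) = ((-12 + 60/7) + 2942) + ((-1074 - 938) - 946) = ((-12 + 60*(1/7)) + 2942) + (-2012 - 946) = ((-12 + 60/7) + 2942) - 2958 = (-24/7 + 2942) - 2958 = 20570/7 - 2958 = -136/7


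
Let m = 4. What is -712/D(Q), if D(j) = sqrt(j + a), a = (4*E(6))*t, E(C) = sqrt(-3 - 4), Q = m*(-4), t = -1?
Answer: -356/sqrt(-4 - I*sqrt(7)) ≈ -46.825 - 155.67*I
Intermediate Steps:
Q = -16 (Q = 4*(-4) = -16)
E(C) = I*sqrt(7) (E(C) = sqrt(-7) = I*sqrt(7))
a = -4*I*sqrt(7) (a = (4*(I*sqrt(7)))*(-1) = (4*I*sqrt(7))*(-1) = -4*I*sqrt(7) ≈ -10.583*I)
D(j) = sqrt(j - 4*I*sqrt(7))
-712/D(Q) = -712/sqrt(-16 - 4*I*sqrt(7))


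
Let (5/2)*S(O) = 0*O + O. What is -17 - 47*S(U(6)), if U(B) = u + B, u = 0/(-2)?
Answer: -649/5 ≈ -129.80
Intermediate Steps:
u = 0 (u = 0*(-½) = 0)
U(B) = B (U(B) = 0 + B = B)
S(O) = 2*O/5 (S(O) = 2*(0*O + O)/5 = 2*(0 + O)/5 = 2*O/5)
-17 - 47*S(U(6)) = -17 - 94*6/5 = -17 - 47*12/5 = -17 - 564/5 = -649/5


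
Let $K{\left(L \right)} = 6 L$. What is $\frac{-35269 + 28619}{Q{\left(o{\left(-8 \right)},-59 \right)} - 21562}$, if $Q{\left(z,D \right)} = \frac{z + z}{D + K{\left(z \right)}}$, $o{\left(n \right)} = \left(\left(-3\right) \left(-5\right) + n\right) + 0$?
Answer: $\frac{56525}{183284} \approx 0.3084$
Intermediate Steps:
$o{\left(n \right)} = 15 + n$ ($o{\left(n \right)} = \left(15 + n\right) + 0 = 15 + n$)
$Q{\left(z,D \right)} = \frac{2 z}{D + 6 z}$ ($Q{\left(z,D \right)} = \frac{z + z}{D + 6 z} = \frac{2 z}{D + 6 z}$)
$\frac{-35269 + 28619}{Q{\left(o{\left(-8 \right)},-59 \right)} - 21562} = \frac{-35269 + 28619}{\frac{2 \left(15 - 8\right)}{-59 + 6 \left(15 - 8\right)} - 21562} = - \frac{6650}{2 \cdot 7 \frac{1}{-59 + 6 \cdot 7} - 21562} = - \frac{6650}{2 \cdot 7 \frac{1}{-59 + 42} - 21562} = - \frac{6650}{2 \cdot 7 \frac{1}{-17} - 21562} = - \frac{6650}{2 \cdot 7 \left(- \frac{1}{17}\right) - 21562} = - \frac{6650}{- \frac{14}{17} - 21562} = - \frac{6650}{- \frac{366568}{17}} = \left(-6650\right) \left(- \frac{17}{366568}\right) = \frac{56525}{183284}$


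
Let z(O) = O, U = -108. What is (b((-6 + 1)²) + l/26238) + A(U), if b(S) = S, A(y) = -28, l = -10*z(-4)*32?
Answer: -38717/13119 ≈ -2.9512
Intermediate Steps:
l = 1280 (l = -10*(-4)*32 = 40*32 = 1280)
(b((-6 + 1)²) + l/26238) + A(U) = ((-6 + 1)² + 1280/26238) - 28 = ((-5)² + 1280*(1/26238)) - 28 = (25 + 640/13119) - 28 = 328615/13119 - 28 = -38717/13119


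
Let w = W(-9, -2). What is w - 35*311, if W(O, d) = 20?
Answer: -10865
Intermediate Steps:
w = 20
w - 35*311 = 20 - 35*311 = 20 - 10885 = -10865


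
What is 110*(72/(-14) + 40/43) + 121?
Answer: -103059/301 ≈ -342.39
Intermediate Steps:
110*(72/(-14) + 40/43) + 121 = 110*(72*(-1/14) + 40*(1/43)) + 121 = 110*(-36/7 + 40/43) + 121 = 110*(-1268/301) + 121 = -139480/301 + 121 = -103059/301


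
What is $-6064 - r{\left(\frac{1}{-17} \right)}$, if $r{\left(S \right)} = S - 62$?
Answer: $- \frac{102033}{17} \approx -6001.9$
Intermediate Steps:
$r{\left(S \right)} = -62 + S$
$-6064 - r{\left(\frac{1}{-17} \right)} = -6064 - \left(-62 + \frac{1}{-17}\right) = -6064 - \left(-62 - \frac{1}{17}\right) = -6064 - - \frac{1055}{17} = -6064 + \frac{1055}{17} = - \frac{102033}{17}$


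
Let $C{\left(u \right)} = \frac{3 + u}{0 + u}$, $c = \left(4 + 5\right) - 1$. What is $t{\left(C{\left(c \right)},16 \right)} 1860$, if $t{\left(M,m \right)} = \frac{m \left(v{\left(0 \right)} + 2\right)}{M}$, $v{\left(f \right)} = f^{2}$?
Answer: $\frac{476160}{11} \approx 43287.0$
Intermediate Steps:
$c = 8$ ($c = 9 - 1 = 8$)
$C{\left(u \right)} = \frac{3 + u}{u}$
$t{\left(M,m \right)} = \frac{2 m}{M}$ ($t{\left(M,m \right)} = \frac{m \left(0^{2} + 2\right)}{M} = \frac{m \left(0 + 2\right)}{M} = \frac{m 2}{M} = \frac{2 m}{M}$)
$t{\left(C{\left(c \right)},16 \right)} 1860 = 2 \cdot 16 \frac{1}{\frac{1}{8} \left(3 + 8\right)} 1860 = 2 \cdot 16 \frac{1}{\frac{1}{8} \cdot 11} \cdot 1860 = 2 \cdot 16 \frac{1}{\frac{11}{8}} \cdot 1860 = 2 \cdot 16 \cdot \frac{8}{11} \cdot 1860 = \frac{256}{11} \cdot 1860 = \frac{476160}{11}$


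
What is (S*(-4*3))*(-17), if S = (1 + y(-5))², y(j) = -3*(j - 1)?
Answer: 73644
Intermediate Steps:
y(j) = 3 - 3*j (y(j) = -3*(-1 + j) = 3 - 3*j)
S = 361 (S = (1 + (3 - 3*(-5)))² = (1 + (3 + 15))² = (1 + 18)² = 19² = 361)
(S*(-4*3))*(-17) = (361*(-4*3))*(-17) = (361*(-12))*(-17) = -4332*(-17) = 73644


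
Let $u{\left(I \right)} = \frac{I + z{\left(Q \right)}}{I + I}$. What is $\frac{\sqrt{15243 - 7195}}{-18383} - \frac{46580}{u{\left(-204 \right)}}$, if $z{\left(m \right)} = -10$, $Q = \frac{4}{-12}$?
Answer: $- \frac{9502320}{107} - \frac{4 \sqrt{503}}{18383} \approx -88807.0$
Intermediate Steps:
$Q = - \frac{1}{3}$ ($Q = 4 \left(- \frac{1}{12}\right) = - \frac{1}{3} \approx -0.33333$)
$u{\left(I \right)} = \frac{-10 + I}{2 I}$ ($u{\left(I \right)} = \frac{I - 10}{I + I} = \frac{-10 + I}{2 I}$)
$\frac{\sqrt{15243 - 7195}}{-18383} - \frac{46580}{u{\left(-204 \right)}} = \frac{\sqrt{15243 - 7195}}{-18383} - \frac{46580}{\frac{1}{2} \frac{1}{-204} \left(-10 - 204\right)} = \sqrt{8048} \left(- \frac{1}{18383}\right) - \frac{46580}{\frac{1}{2} \left(- \frac{1}{204}\right) \left(-214\right)} = 4 \sqrt{503} \left(- \frac{1}{18383}\right) - \frac{46580}{\frac{107}{204}} = - \frac{4 \sqrt{503}}{18383} - \frac{9502320}{107} = - \frac{9502320}{107} - \frac{4 \sqrt{503}}{18383}$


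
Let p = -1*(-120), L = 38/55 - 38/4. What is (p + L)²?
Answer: 149597361/12100 ≈ 12363.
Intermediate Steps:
L = -969/110 (L = 38*(1/55) - 38*¼ = 38/55 - 19/2 = -969/110 ≈ -8.8091)
p = 120
(p + L)² = (120 - 969/110)² = (12231/110)² = 149597361/12100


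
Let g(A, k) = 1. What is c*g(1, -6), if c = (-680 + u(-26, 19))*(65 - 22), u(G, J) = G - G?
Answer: -29240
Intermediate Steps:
u(G, J) = 0
c = -29240 (c = (-680 + 0)*(65 - 22) = -680*43 = -29240)
c*g(1, -6) = -29240*1 = -29240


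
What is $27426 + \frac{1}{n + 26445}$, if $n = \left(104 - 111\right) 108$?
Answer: $\frac{704546515}{25689} \approx 27426.0$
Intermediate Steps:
$n = -756$ ($n = \left(-7\right) 108 = -756$)
$27426 + \frac{1}{n + 26445} = 27426 + \frac{1}{-756 + 26445} = 27426 + \frac{1}{25689} = \frac{704546515}{25689}$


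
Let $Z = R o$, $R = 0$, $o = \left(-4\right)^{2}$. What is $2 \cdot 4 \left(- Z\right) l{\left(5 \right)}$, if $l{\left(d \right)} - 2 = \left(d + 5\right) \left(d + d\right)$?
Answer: $0$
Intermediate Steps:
$o = 16$
$l{\left(d \right)} = 2 + 2 d \left(5 + d\right)$ ($l{\left(d \right)} = 2 + \left(d + 5\right) \left(d + d\right) = 2 + \left(5 + d\right) 2 d = 2 + 2 d \left(5 + d\right)$)
$Z = 0$ ($Z = 0 \cdot 16 = 0$)
$2 \cdot 4 \left(- Z\right) l{\left(5 \right)} = 2 \cdot 4 \left(\left(-1\right) 0\right) \left(2 + 2 \cdot 5^{2} + 10 \cdot 5\right) = 8 \cdot 0 \left(2 + 2 \cdot 25 + 50\right) = 0 \left(2 + 50 + 50\right) = 0 \cdot 102 = 0$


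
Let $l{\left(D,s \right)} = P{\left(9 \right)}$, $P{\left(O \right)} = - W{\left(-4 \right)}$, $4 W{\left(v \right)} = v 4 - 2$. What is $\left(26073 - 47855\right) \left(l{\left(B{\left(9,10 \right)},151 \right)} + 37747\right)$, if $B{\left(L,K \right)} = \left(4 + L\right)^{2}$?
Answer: $-822303173$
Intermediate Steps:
$W{\left(v \right)} = - \frac{1}{2} + v$ ($W{\left(v \right)} = \frac{v 4 - 2}{4} = \frac{4 v - 2}{4} = \frac{-2 + 4 v}{4} = - \frac{1}{2} + v$)
$P{\left(O \right)} = \frac{9}{2}$ ($P{\left(O \right)} = - (- \frac{1}{2} - 4) = \left(-1\right) \left(- \frac{9}{2}\right) = \frac{9}{2}$)
$l{\left(D,s \right)} = \frac{9}{2}$
$\left(26073 - 47855\right) \left(l{\left(B{\left(9,10 \right)},151 \right)} + 37747\right) = \left(26073 - 47855\right) \left(\frac{9}{2} + 37747\right) = \left(-21782\right) \frac{75503}{2} = -822303173$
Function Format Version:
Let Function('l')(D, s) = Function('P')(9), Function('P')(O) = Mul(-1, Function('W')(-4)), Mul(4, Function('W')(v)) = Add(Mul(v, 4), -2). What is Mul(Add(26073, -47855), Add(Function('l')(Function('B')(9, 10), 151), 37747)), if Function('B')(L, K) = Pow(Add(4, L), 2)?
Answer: -822303173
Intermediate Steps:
Function('W')(v) = Add(Rational(-1, 2), v) (Function('W')(v) = Mul(Rational(1, 4), Add(Mul(v, 4), -2)) = Mul(Rational(1, 4), Add(Mul(4, v), -2)) = Mul(Rational(1, 4), Add(-2, Mul(4, v))) = Add(Rational(-1, 2), v))
Function('P')(O) = Rational(9, 2) (Function('P')(O) = Mul(-1, Add(Rational(-1, 2), -4)) = Mul(-1, Rational(-9, 2)) = Rational(9, 2))
Function('l')(D, s) = Rational(9, 2)
Mul(Add(26073, -47855), Add(Function('l')(Function('B')(9, 10), 151), 37747)) = Mul(Add(26073, -47855), Add(Rational(9, 2), 37747)) = Mul(-21782, Rational(75503, 2)) = -822303173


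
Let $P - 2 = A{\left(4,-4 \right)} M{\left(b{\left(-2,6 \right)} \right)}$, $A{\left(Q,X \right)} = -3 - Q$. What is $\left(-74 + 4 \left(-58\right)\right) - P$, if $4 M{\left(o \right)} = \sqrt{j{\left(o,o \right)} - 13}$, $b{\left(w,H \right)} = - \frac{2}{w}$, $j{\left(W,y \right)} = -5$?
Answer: $-308 + \frac{21 i \sqrt{2}}{4} \approx -308.0 + 7.4246 i$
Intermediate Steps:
$M{\left(o \right)} = \frac{3 i \sqrt{2}}{4}$ ($M{\left(o \right)} = \frac{\sqrt{-5 - 13}}{4} = \frac{\sqrt{-18}}{4} = \frac{3 i \sqrt{2}}{4}$)
$P = 2 - \frac{21 i \sqrt{2}}{4}$ ($P = 2 + \left(-3 - 4\right) \frac{3 i \sqrt{2}}{4} = 2 - 7 \frac{3 i \sqrt{2}}{4} = 2 - \frac{21 i \sqrt{2}}{4} \approx 2.0 - 7.4246 i$)
$\left(-74 + 4 \left(-58\right)\right) - P = \left(-74 + 4 \left(-58\right)\right) - \left(2 - \frac{21 i \sqrt{2}}{4}\right) = \left(-74 - 232\right) - \left(2 - \frac{21 i \sqrt{2}}{4}\right) = -306 - \left(2 - \frac{21 i \sqrt{2}}{4}\right) = -308 + \frac{21 i \sqrt{2}}{4}$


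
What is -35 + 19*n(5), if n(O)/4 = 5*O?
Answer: 1865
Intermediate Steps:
n(O) = 20*O (n(O) = 4*(5*O) = 20*O)
-35 + 19*n(5) = -35 + 19*(20*5) = -35 + 19*100 = -35 + 1900 = 1865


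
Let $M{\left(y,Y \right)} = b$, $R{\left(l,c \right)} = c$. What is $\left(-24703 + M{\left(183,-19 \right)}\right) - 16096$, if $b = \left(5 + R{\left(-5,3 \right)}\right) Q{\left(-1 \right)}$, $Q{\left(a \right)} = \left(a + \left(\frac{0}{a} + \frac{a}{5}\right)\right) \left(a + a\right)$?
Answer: $- \frac{203899}{5} \approx -40780.0$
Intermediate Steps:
$Q{\left(a \right)} = \frac{12 a^{2}}{5}$ ($Q{\left(a \right)} = \left(a + \left(0 + a \frac{1}{5}\right)\right) 2 a = \left(a + \left(0 + \frac{a}{5}\right)\right) 2 a = \left(a + \frac{a}{5}\right) 2 a = \frac{6 a}{5} \cdot 2 a = \frac{12 a^{2}}{5}$)
$b = \frac{96}{5}$ ($b = \left(5 + 3\right) \frac{12 \left(-1\right)^{2}}{5} = 8 \cdot \frac{12}{5} \cdot 1 = 8 \cdot \frac{12}{5} = \frac{96}{5} \approx 19.2$)
$M{\left(y,Y \right)} = \frac{96}{5}$
$\left(-24703 + M{\left(183,-19 \right)}\right) - 16096 = \left(-24703 + \frac{96}{5}\right) - 16096 = - \frac{123419}{5} - 16096 = - \frac{203899}{5}$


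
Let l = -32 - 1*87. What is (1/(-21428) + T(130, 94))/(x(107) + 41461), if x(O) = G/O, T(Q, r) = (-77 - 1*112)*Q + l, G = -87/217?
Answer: -12283684399567/20628368581216 ≈ -0.59548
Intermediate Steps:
G = -87/217 (G = -87*1/217 = -87/217 ≈ -0.40092)
l = -119 (l = -32 - 87 = -119)
T(Q, r) = -119 - 189*Q (T(Q, r) = (-77 - 1*112)*Q - 119 = (-77 - 112)*Q - 119 = -189*Q - 119 = -119 - 189*Q)
x(O) = -87/(217*O)
(1/(-21428) + T(130, 94))/(x(107) + 41461) = (1/(-21428) + (-119 - 189*130))/(-87/217/107 + 41461) = (-1/21428 + (-119 - 24570))/(-87/217*1/107 + 41461) = (-1/21428 - 24689)/(-87/23219 + 41461) = -529035893/(21428*962682872/23219) = -529035893/21428*23219/962682872 = -12283684399567/20628368581216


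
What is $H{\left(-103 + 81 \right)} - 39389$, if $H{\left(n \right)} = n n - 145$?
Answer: $-39050$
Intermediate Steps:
$H{\left(n \right)} = -145 + n^{2}$ ($H{\left(n \right)} = n^{2} - 145 = -145 + n^{2}$)
$H{\left(-103 + 81 \right)} - 39389 = \left(-145 + \left(-103 + 81\right)^{2}\right) - 39389 = \left(-145 + \left(-22\right)^{2}\right) - 39389 = \left(-145 + 484\right) - 39389 = 339 - 39389 = -39050$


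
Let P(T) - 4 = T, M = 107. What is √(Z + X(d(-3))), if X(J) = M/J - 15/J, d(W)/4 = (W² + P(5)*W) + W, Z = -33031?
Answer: I*√14567154/21 ≈ 181.75*I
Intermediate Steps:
P(T) = 4 + T
d(W) = 4*W² + 40*W (d(W) = 4*((W² + (4 + 5)*W) + W) = 4*((W² + 9*W) + W) = 4*(W² + 10*W) = 4*W² + 40*W)
X(J) = 92/J (X(J) = 107/J - 15/J = 92/J)
√(Z + X(d(-3))) = √(-33031 + 92/((4*(-3)*(10 - 3)))) = √(-33031 + 92/((4*(-3)*7))) = √(-33031 + 92/(-84)) = √(-33031 + 92*(-1/84)) = √(-33031 - 23/21) = √(-693674/21) = I*√14567154/21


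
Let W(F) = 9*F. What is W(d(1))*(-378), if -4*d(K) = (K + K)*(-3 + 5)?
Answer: 3402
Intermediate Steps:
d(K) = -K (d(K) = -(K + K)*(-3 + 5)/4 = -2*K*2/4 = -K)
W(d(1))*(-378) = (9*(-1*1))*(-378) = (9*(-1))*(-378) = -9*(-378) = 3402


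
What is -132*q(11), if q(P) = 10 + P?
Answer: -2772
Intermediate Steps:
-132*q(11) = -132*(10 + 11) = -132*21 = -2772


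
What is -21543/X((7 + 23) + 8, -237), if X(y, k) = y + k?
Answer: 21543/199 ≈ 108.26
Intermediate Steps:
X(y, k) = k + y
-21543/X((7 + 23) + 8, -237) = -21543/(-237 + ((7 + 23) + 8)) = -21543/(-237 + (30 + 8)) = -21543/(-237 + 38) = -21543/(-199) = -21543*(-1/199) = 21543/199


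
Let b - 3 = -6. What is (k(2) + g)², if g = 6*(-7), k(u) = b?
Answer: 2025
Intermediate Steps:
b = -3 (b = 3 - 6 = -3)
k(u) = -3
g = -42
(k(2) + g)² = (-3 - 42)² = (-45)² = 2025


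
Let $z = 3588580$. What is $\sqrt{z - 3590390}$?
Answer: $i \sqrt{1810} \approx 42.544 i$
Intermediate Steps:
$\sqrt{z - 3590390} = \sqrt{3588580 - 3590390} = \sqrt{-1810} = i \sqrt{1810}$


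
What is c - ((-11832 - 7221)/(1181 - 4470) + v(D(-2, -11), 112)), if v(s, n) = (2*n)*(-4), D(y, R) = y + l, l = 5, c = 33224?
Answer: 112201627/3289 ≈ 34114.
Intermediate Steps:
D(y, R) = 5 + y (D(y, R) = y + 5 = 5 + y)
v(s, n) = -8*n
c - ((-11832 - 7221)/(1181 - 4470) + v(D(-2, -11), 112)) = 33224 - ((-11832 - 7221)/(1181 - 4470) - 8*112) = 33224 - (-19053/(-3289) - 896) = 33224 - (-19053*(-1/3289) - 896) = 33224 - (19053/3289 - 896) = 33224 - 1*(-2927891/3289) = 33224 + 2927891/3289 = 112201627/3289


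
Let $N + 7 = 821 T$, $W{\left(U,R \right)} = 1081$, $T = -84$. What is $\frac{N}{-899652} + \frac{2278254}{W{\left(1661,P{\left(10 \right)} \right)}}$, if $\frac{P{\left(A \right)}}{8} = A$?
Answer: $\frac{2049710325259}{972523812} \approx 2107.6$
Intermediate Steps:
$P{\left(A \right)} = 8 A$
$N = -68971$ ($N = -7 + 821 \left(-84\right) = -7 - 68964 = -68971$)
$\frac{N}{-899652} + \frac{2278254}{W{\left(1661,P{\left(10 \right)} \right)}} = - \frac{68971}{-899652} + \frac{2278254}{1081} = \left(-68971\right) \left(- \frac{1}{899652}\right) + 2278254 \cdot \frac{1}{1081} = \frac{68971}{899652} + \frac{2278254}{1081} = \frac{2049710325259}{972523812}$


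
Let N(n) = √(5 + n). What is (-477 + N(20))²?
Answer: 222784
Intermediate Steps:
(-477 + N(20))² = (-477 + √(5 + 20))² = (-477 + √25)² = (-477 + 5)² = (-472)² = 222784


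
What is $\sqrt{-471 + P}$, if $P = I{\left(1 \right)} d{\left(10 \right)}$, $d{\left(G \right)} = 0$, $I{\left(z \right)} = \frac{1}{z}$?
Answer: $i \sqrt{471} \approx 21.703 i$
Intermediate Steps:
$P = 0$ ($P = 1^{-1} \cdot 0 = 1 \cdot 0 = 0$)
$\sqrt{-471 + P} = \sqrt{-471 + 0} = \sqrt{-471} = i \sqrt{471}$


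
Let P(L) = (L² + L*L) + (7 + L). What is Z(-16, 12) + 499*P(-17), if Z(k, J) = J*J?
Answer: 283576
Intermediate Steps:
Z(k, J) = J²
P(L) = 7 + L + 2*L² (P(L) = (L² + L²) + (7 + L) = 2*L² + (7 + L) = 7 + L + 2*L²)
Z(-16, 12) + 499*P(-17) = 12² + 499*(7 - 17 + 2*(-17)²) = 144 + 499*(7 - 17 + 2*289) = 144 + 499*(7 - 17 + 578) = 144 + 499*568 = 144 + 283432 = 283576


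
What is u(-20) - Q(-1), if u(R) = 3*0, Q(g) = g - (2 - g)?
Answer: 4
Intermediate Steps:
Q(g) = -2 + 2*g (Q(g) = g + (-2 + g) = -2 + 2*g)
u(R) = 0
u(-20) - Q(-1) = 0 - (-2 + 2*(-1)) = 0 - (-2 - 2) = 0 - 1*(-4) = 0 + 4 = 4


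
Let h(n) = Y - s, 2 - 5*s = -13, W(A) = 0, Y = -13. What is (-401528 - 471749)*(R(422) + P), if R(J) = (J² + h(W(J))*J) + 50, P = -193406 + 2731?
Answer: 16848133161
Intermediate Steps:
s = 3 (s = ⅖ - ⅕*(-13) = ⅖ + 13/5 = 3)
h(n) = -16 (h(n) = -13 - 1*3 = -13 - 3 = -16)
P = -190675
R(J) = 50 + J² - 16*J (R(J) = (J² - 16*J) + 50 = 50 + J² - 16*J)
(-401528 - 471749)*(R(422) + P) = (-401528 - 471749)*((50 + 422² - 16*422) - 190675) = -873277*((50 + 178084 - 6752) - 190675) = -873277*(171382 - 190675) = -873277*(-19293) = 16848133161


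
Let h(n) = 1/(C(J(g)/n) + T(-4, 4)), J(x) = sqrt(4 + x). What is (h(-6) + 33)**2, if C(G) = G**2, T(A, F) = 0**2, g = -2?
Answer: 2601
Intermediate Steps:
T(A, F) = 0
h(n) = n**2/2 (h(n) = 1/((sqrt(4 - 2)/n)**2 + 0) = 1/((sqrt(2)/n)**2 + 0) = 1/(2/n**2 + 0) = 1/(2/n**2) = n**2/2)
(h(-6) + 33)**2 = ((1/2)*(-6)**2 + 33)**2 = ((1/2)*36 + 33)**2 = (18 + 33)**2 = 51**2 = 2601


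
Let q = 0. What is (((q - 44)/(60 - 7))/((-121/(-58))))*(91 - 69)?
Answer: -464/53 ≈ -8.7547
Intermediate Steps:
(((q - 44)/(60 - 7))/((-121/(-58))))*(91 - 69) = (((0 - 44)/(60 - 7))/((-121/(-58))))*(91 - 69) = ((-44/53)/((-121*(-1/58))))*22 = ((-44*1/53)/(121/58))*22 = -44/53*58/121*22 = -232/583*22 = -464/53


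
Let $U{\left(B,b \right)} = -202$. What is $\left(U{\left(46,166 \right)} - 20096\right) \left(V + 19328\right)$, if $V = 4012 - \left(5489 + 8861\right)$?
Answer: $-182479020$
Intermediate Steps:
$V = -10338$ ($V = 4012 - 14350 = -10338$)
$\left(U{\left(46,166 \right)} - 20096\right) \left(V + 19328\right) = \left(-202 - 20096\right) \left(-10338 + 19328\right) = \left(-20298\right) 8990 = -182479020$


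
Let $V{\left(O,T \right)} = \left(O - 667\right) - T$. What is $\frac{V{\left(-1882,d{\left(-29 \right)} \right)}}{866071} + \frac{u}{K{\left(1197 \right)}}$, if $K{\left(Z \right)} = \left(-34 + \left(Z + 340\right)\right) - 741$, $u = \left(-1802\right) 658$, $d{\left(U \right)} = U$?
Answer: $- \frac{513458081038}{329973051} \approx -1556.1$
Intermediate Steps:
$V{\left(O,T \right)} = -667 + O - T$ ($V{\left(O,T \right)} = \left(O - 667\right) - T = \left(-667 + O\right) - T = -667 + O - T$)
$u = -1185716$
$K{\left(Z \right)} = -435 + Z$ ($K{\left(Z \right)} = \left(-34 + \left(340 + Z\right)\right) - 741 = \left(306 + Z\right) - 741 = -435 + Z$)
$\frac{V{\left(-1882,d{\left(-29 \right)} \right)}}{866071} + \frac{u}{K{\left(1197 \right)}} = \frac{-667 - 1882 - -29}{866071} - \frac{1185716}{-435 + 1197} = \left(-667 - 1882 + 29\right) \frac{1}{866071} - \frac{1185716}{762} = \left(-2520\right) \frac{1}{866071} - \frac{592858}{381} = - \frac{2520}{866071} - \frac{592858}{381} = - \frac{513458081038}{329973051}$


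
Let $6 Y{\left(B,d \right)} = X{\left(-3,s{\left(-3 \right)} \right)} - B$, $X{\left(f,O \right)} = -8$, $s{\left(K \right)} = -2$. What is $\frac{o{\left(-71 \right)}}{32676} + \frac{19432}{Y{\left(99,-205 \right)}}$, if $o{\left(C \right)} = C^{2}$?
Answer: $- \frac{3809220805}{3496332} \approx -1089.5$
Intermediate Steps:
$Y{\left(B,d \right)} = - \frac{4}{3} - \frac{B}{6}$ ($Y{\left(B,d \right)} = \frac{-8 - B}{6} = - \frac{4}{3} - \frac{B}{6}$)
$\frac{o{\left(-71 \right)}}{32676} + \frac{19432}{Y{\left(99,-205 \right)}} = \frac{\left(-71\right)^{2}}{32676} + \frac{19432}{- \frac{4}{3} - \frac{33}{2}} = 5041 \cdot \frac{1}{32676} + \frac{19432}{- \frac{4}{3} - \frac{33}{2}} = \frac{5041}{32676} + \frac{19432}{- \frac{107}{6}} = \frac{5041}{32676} + 19432 \left(- \frac{6}{107}\right) = \frac{5041}{32676} - \frac{116592}{107} = - \frac{3809220805}{3496332}$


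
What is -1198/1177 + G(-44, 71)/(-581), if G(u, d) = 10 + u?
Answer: -656020/683837 ≈ -0.95932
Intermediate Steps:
-1198/1177 + G(-44, 71)/(-581) = -1198/1177 + (10 - 44)/(-581) = -1198*1/1177 - 34*(-1/581) = -1198/1177 + 34/581 = -656020/683837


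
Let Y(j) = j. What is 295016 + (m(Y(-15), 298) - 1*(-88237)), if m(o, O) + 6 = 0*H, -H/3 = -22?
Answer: 383247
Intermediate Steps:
H = 66 (H = -3*(-22) = 66)
m(o, O) = -6 (m(o, O) = -6 + 0*66 = -6 + 0 = -6)
295016 + (m(Y(-15), 298) - 1*(-88237)) = 295016 + (-6 - 1*(-88237)) = 295016 + (-6 + 88237) = 295016 + 88231 = 383247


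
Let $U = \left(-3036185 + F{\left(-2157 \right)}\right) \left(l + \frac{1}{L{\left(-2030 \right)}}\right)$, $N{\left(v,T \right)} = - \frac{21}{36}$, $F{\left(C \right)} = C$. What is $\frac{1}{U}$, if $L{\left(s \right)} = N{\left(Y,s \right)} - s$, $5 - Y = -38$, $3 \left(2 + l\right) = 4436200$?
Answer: $- \frac{73059}{328246161434005156} \approx -2.2257 \cdot 10^{-13}$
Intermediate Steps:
$l = \frac{4436194}{3}$ ($l = -2 + \frac{1}{3} \cdot 4436200 = -2 + \frac{4436200}{3} = \frac{4436194}{3} \approx 1.4787 \cdot 10^{6}$)
$Y = 43$ ($Y = 5 - -38 = 5 + 38 = 43$)
$N{\left(v,T \right)} = - \frac{7}{12}$ ($N{\left(v,T \right)} = \left(-21\right) \frac{1}{36} = - \frac{7}{12}$)
$L{\left(s \right)} = - \frac{7}{12} - s$
$U = - \frac{328246161434005156}{73059}$ ($U = \left(-3036185 - 2157\right) \left(\frac{4436194}{3} + \frac{1}{- \frac{7}{12} - -2030}\right) = - 3038342 \left(\frac{4436194}{3} + \frac{1}{- \frac{7}{12} + 2030}\right) = - 3038342 \left(\frac{4436194}{3} + \frac{1}{\frac{24353}{12}}\right) = - 3038342 \left(\frac{4436194}{3} + \frac{12}{24353}\right) = \left(-3038342\right) \frac{108034632518}{73059} = - \frac{328246161434005156}{73059} \approx -4.4929 \cdot 10^{12}$)
$\frac{1}{U} = \frac{1}{- \frac{328246161434005156}{73059}} = - \frac{73059}{328246161434005156}$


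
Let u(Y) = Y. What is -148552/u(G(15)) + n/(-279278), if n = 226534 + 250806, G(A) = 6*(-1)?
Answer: 10371110354/418917 ≈ 24757.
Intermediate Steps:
G(A) = -6
n = 477340
-148552/u(G(15)) + n/(-279278) = -148552/(-6) + 477340/(-279278) = -148552*(-⅙) + 477340*(-1/279278) = 74276/3 - 238670/139639 = 10371110354/418917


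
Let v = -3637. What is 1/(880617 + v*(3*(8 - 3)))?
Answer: 1/826062 ≈ 1.2106e-6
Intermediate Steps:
1/(880617 + v*(3*(8 - 3))) = 1/(880617 - 10911*(8 - 3)) = 1/(880617 - 10911*5) = 1/(880617 - 3637*15) = 1/(880617 - 54555) = 1/826062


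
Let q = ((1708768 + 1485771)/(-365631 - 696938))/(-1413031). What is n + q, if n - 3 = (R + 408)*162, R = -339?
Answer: 16787633477755198/1501442936639 ≈ 11181.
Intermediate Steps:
q = 3194539/1501442936639 (q = (3194539/(-1062569))*(-1/1413031) = (3194539*(-1/1062569))*(-1/1413031) = -3194539/1062569*(-1/1413031) = 3194539/1501442936639 ≈ 2.1276e-6)
n = 11181 (n = 3 + (-339 + 408)*162 = 3 + 69*162 = 3 + 11178 = 11181)
n + q = 11181 + 3194539/1501442936639 = 16787633477755198/1501442936639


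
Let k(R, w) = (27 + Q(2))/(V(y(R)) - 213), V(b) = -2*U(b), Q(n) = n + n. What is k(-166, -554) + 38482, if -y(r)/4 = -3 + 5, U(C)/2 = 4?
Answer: 8812347/229 ≈ 38482.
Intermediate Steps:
U(C) = 8 (U(C) = 2*4 = 8)
y(r) = -8 (y(r) = -4*(-3 + 5) = -4*2 = -8)
Q(n) = 2*n
V(b) = -16 (V(b) = -2*8 = -16)
k(R, w) = -31/229 (k(R, w) = (27 + 2*2)/(-16 - 213) = (27 + 4)/(-229) = 31*(-1/229) = -31/229)
k(-166, -554) + 38482 = -31/229 + 38482 = 8812347/229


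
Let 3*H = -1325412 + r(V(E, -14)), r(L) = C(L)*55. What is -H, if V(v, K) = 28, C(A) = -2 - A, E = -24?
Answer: 442354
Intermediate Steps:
r(L) = -110 - 55*L (r(L) = (-2 - L)*55 = -110 - 55*L)
H = -442354 (H = (-1325412 + (-110 - 55*28))/3 = (-1325412 + (-110 - 1540))/3 = (-1325412 - 1650)/3 = (⅓)*(-1327062) = -442354)
-H = -1*(-442354) = 442354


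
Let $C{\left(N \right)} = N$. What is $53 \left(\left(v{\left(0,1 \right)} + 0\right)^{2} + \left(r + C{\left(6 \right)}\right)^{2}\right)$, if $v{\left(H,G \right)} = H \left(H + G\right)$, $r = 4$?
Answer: $5300$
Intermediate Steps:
$v{\left(H,G \right)} = H \left(G + H\right)$
$53 \left(\left(v{\left(0,1 \right)} + 0\right)^{2} + \left(r + C{\left(6 \right)}\right)^{2}\right) = 53 \left(\left(0 \left(1 + 0\right) + 0\right)^{2} + \left(4 + 6\right)^{2}\right) = 53 \left(\left(0 \cdot 1 + 0\right)^{2} + 10^{2}\right) = 53 \left(\left(0 + 0\right)^{2} + 100\right) = 53 \left(0^{2} + 100\right) = 53 \left(0 + 100\right) = 53 \cdot 100 = 5300$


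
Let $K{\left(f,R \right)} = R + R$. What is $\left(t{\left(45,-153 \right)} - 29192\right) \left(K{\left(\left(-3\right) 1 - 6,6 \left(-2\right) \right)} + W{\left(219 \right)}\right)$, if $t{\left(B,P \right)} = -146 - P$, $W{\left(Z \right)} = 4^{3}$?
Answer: $-1167400$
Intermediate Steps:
$K{\left(f,R \right)} = 2 R$
$W{\left(Z \right)} = 64$
$\left(t{\left(45,-153 \right)} - 29192\right) \left(K{\left(\left(-3\right) 1 - 6,6 \left(-2\right) \right)} + W{\left(219 \right)}\right) = \left(\left(-146 - -153\right) - 29192\right) \left(2 \cdot 6 \left(-2\right) + 64\right) = \left(\left(-146 + 153\right) - 29192\right) \left(2 \left(-12\right) + 64\right) = \left(7 - 29192\right) \left(-24 + 64\right) = \left(-29185\right) 40 = -1167400$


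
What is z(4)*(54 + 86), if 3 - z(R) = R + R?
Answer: -700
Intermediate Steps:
z(R) = 3 - 2*R (z(R) = 3 - (R + R) = 3 - 2*R)
z(4)*(54 + 86) = (3 - 2*4)*(54 + 86) = (3 - 8)*140 = -5*140 = -700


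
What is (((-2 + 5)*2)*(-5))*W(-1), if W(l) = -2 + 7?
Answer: -150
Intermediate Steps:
W(l) = 5
(((-2 + 5)*2)*(-5))*W(-1) = (((-2 + 5)*2)*(-5))*5 = ((3*2)*(-5))*5 = (6*(-5))*5 = -30*5 = -150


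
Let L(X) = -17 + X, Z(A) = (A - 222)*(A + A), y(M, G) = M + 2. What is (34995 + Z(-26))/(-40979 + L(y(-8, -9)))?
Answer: -577/494 ≈ -1.1680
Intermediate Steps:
y(M, G) = 2 + M
Z(A) = 2*A*(-222 + A) (Z(A) = (-222 + A)*(2*A) = 2*A*(-222 + A))
(34995 + Z(-26))/(-40979 + L(y(-8, -9))) = (34995 + 2*(-26)*(-222 - 26))/(-40979 + (-17 + (2 - 8))) = (34995 + 2*(-26)*(-248))/(-40979 + (-17 - 6)) = (34995 + 12896)/(-40979 - 23) = 47891/(-41002) = 47891*(-1/41002) = -577/494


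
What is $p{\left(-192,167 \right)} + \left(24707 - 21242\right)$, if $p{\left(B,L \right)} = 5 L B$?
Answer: $-156855$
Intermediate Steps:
$p{\left(B,L \right)} = 5 B L$
$p{\left(-192,167 \right)} + \left(24707 - 21242\right) = 5 \left(-192\right) 167 + \left(24707 - 21242\right) = -160320 + \left(24707 - 21242\right) = -160320 + 3465 = -156855$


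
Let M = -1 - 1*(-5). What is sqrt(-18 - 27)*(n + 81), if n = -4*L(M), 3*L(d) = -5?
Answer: 263*I*sqrt(5) ≈ 588.09*I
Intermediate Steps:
M = 4 (M = -1 + 5 = 4)
L(d) = -5/3 (L(d) = (1/3)*(-5) = -5/3)
n = 20/3 (n = -4*(-5/3) = 20/3 ≈ 6.6667)
sqrt(-18 - 27)*(n + 81) = sqrt(-18 - 27)*(20/3 + 81) = sqrt(-45)*(263/3) = (3*I*sqrt(5))*(263/3) = 263*I*sqrt(5)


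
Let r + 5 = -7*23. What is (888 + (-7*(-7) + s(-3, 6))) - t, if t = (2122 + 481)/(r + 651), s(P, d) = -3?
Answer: 450387/485 ≈ 928.63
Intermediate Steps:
r = -166 (r = -5 - 7*23 = -5 - 161 = -166)
t = 2603/485 (t = (2122 + 481)/(-166 + 651) = 2603/485 ≈ 5.3670)
(888 + (-7*(-7) + s(-3, 6))) - t = (888 + (-7*(-7) - 3)) - 1*2603/485 = (888 + (49 - 3)) - 2603/485 = (888 + 46) - 2603/485 = 934 - 2603/485 = 450387/485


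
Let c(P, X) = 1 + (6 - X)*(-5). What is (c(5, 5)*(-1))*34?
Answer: 136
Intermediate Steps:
c(P, X) = -29 + 5*X (c(P, X) = 1 + (-30 + 5*X) = -29 + 5*X)
(c(5, 5)*(-1))*34 = ((-29 + 5*5)*(-1))*34 = ((-29 + 25)*(-1))*34 = -4*(-1)*34 = 4*34 = 136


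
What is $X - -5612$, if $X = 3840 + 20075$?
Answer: $29527$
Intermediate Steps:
$X = 23915$
$X - -5612 = 23915 - -5612 = 23915 + 5612 = 29527$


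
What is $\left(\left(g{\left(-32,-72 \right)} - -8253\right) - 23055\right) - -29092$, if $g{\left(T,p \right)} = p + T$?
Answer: $14186$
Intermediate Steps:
$g{\left(T,p \right)} = T + p$
$\left(\left(g{\left(-32,-72 \right)} - -8253\right) - 23055\right) - -29092 = \left(\left(\left(-32 - 72\right) - -8253\right) - 23055\right) - -29092 = \left(\left(-104 + 8253\right) - 23055\right) + 29092 = \left(8149 - 23055\right) + 29092 = -14906 + 29092 = 14186$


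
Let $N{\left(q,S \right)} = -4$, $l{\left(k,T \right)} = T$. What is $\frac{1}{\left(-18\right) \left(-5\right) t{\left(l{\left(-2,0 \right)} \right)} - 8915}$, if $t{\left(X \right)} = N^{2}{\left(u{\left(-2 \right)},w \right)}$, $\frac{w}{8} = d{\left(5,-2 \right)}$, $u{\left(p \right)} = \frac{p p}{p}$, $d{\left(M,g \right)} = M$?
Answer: $- \frac{1}{7475} \approx -0.00013378$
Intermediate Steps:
$u{\left(p \right)} = p$ ($u{\left(p \right)} = \frac{p^{2}}{p} = p$)
$w = 40$ ($w = 8 \cdot 5 = 40$)
$t{\left(X \right)} = 16$ ($t{\left(X \right)} = \left(-4\right)^{2} = 16$)
$\frac{1}{\left(-18\right) \left(-5\right) t{\left(l{\left(-2,0 \right)} \right)} - 8915} = \frac{1}{\left(-18\right) \left(-5\right) 16 - 8915} = \frac{1}{90 \cdot 16 - 8915} = \frac{1}{1440 - 8915} = \frac{1}{-7475} = - \frac{1}{7475}$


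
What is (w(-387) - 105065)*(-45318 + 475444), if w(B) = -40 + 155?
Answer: -45141723700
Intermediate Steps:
w(B) = 115
(w(-387) - 105065)*(-45318 + 475444) = (115 - 105065)*(-45318 + 475444) = -104950*430126 = -45141723700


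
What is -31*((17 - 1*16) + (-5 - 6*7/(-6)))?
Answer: -93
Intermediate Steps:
-31*((17 - 1*16) + (-5 - 6*7/(-6))) = -31*((17 - 16) + (-5 - 42*(-1)/6)) = -31*(1 + (-5 - 1*(-7))) = -31*(1 + (-5 + 7)) = -31*(1 + 2) = -31*3 = -93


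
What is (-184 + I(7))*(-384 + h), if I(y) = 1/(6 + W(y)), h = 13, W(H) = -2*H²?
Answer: 6280659/92 ≈ 68268.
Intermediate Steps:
I(y) = 1/(6 - 2*y²)
(-184 + I(7))*(-384 + h) = (-184 - 1/(-6 + 2*7²))*(-384 + 13) = (-184 - 1/(-6 + 2*49))*(-371) = (-184 - 1/(-6 + 98))*(-371) = (-184 - 1/92)*(-371) = -16929/92*(-371) = 6280659/92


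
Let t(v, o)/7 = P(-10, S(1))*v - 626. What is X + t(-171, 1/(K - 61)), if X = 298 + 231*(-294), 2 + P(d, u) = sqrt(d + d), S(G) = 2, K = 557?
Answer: -69604 - 2394*I*sqrt(5) ≈ -69604.0 - 5353.1*I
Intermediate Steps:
P(d, u) = -2 + sqrt(2)*sqrt(d) (P(d, u) = -2 + sqrt(d + d) = -2 + sqrt(2*d) = -2 + sqrt(2)*sqrt(d))
X = -67616 (X = 298 - 67914 = -67616)
t(v, o) = -4382 + 7*v*(-2 + 2*I*sqrt(5)) (t(v, o) = 7*((-2 + sqrt(2)*sqrt(-10))*v - 626) = 7*((-2 + sqrt(2)*(I*sqrt(10)))*v - 626) = 7*((-2 + 2*I*sqrt(5))*v - 626) = 7*(v*(-2 + 2*I*sqrt(5)) - 626) = 7*(-626 + v*(-2 + 2*I*sqrt(5))) = -4382 + 7*v*(-2 + 2*I*sqrt(5)))
X + t(-171, 1/(K - 61)) = -67616 + (-4382 - 14*(-171) + 14*I*(-171)*sqrt(5)) = -67616 + (-4382 + 2394 - 2394*I*sqrt(5)) = -67616 + (-1988 - 2394*I*sqrt(5)) = -69604 - 2394*I*sqrt(5)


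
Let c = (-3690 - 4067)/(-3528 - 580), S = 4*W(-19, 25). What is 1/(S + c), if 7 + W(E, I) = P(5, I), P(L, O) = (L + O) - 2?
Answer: 4108/352829 ≈ 0.011643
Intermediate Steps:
P(L, O) = -2 + L + O
W(E, I) = -4 + I (W(E, I) = -7 + (-2 + 5 + I) = -7 + (3 + I) = -4 + I)
S = 84 (S = 4*(-4 + 25) = 4*21 = 84)
c = 7757/4108 (c = -7757/(-4108) = -7757*(-1/4108) = 7757/4108 ≈ 1.8883)
1/(S + c) = 1/(84 + 7757/4108) = 1/(352829/4108) = 4108/352829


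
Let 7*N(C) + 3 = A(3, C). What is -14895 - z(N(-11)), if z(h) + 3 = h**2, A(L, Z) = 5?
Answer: -729712/49 ≈ -14892.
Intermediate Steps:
N(C) = 2/7 (N(C) = -3/7 + (1/7)*5 = -3/7 + 5/7 = 2/7)
z(h) = -3 + h**2
-14895 - z(N(-11)) = -14895 - (-3 + (2/7)**2) = -14895 - (-3 + 4/49) = -14895 - 1*(-143/49) = -14895 + 143/49 = -729712/49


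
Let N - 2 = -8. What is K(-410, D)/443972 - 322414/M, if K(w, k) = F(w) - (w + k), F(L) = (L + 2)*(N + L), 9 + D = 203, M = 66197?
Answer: -32973251360/7347403621 ≈ -4.4877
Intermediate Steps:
N = -6 (N = 2 - 8 = -6)
D = 194 (D = -9 + 203 = 194)
F(L) = (-6 + L)*(2 + L) (F(L) = (L + 2)*(-6 + L) = (2 + L)*(-6 + L) = (-6 + L)*(2 + L))
K(w, k) = -12 + w² - k - 5*w (K(w, k) = (-12 + w² - 4*w) - (w + k) = (-12 + w² - 4*w) - (k + w) = (-12 + w² - 4*w) + (-k - w) = -12 + w² - k - 5*w)
K(-410, D)/443972 - 322414/M = (-12 + (-410)² - 1*194 - 5*(-410))/443972 - 322414/66197 = (-12 + 168100 - 194 + 2050)*(1/443972) - 322414*1/66197 = 169944*(1/443972) - 322414/66197 = 42486/110993 - 322414/66197 = -32973251360/7347403621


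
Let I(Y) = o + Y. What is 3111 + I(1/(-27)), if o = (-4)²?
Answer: 84428/27 ≈ 3127.0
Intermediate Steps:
o = 16
I(Y) = 16 + Y
3111 + I(1/(-27)) = 3111 + (16 + 1/(-27)) = 3111 + (16 - 1/27) = 3111 + 431/27 = 84428/27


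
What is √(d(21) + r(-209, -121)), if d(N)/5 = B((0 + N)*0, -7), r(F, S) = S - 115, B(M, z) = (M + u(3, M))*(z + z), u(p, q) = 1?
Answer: 3*I*√34 ≈ 17.493*I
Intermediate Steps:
B(M, z) = 2*z*(1 + M) (B(M, z) = (M + 1)*(z + z) = (1 + M)*(2*z) = 2*z*(1 + M))
r(F, S) = -115 + S
d(N) = -70 (d(N) = 5*(2*(-7)*(1 + (0 + N)*0)) = 5*(2*(-7)*(1 + N*0)) = 5*(2*(-7)*(1 + 0)) = 5*(2*(-7)*1) = 5*(-14) = -70)
√(d(21) + r(-209, -121)) = √(-70 + (-115 - 121)) = √(-70 - 236) = √(-306) = 3*I*√34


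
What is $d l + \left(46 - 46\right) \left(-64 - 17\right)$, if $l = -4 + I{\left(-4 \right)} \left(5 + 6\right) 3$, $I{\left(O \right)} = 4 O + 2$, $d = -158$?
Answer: $73628$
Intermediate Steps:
$I{\left(O \right)} = 2 + 4 O$
$l = -466$ ($l = -4 + \left(2 + 4 \left(-4\right)\right) \left(5 + 6\right) 3 = -4 + \left(2 - 16\right) 11 \cdot 3 = -4 - 462 = -466$)
$d l + \left(46 - 46\right) \left(-64 - 17\right) = \left(-158\right) \left(-466\right) + \left(46 - 46\right) \left(-64 - 17\right) = 73628 + 0 \left(-81\right) = 73628 + 0 = 73628$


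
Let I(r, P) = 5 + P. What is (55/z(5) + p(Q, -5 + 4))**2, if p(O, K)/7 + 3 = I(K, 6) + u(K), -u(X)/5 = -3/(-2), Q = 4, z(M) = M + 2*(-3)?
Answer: 10609/4 ≈ 2652.3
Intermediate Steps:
z(M) = -6 + M (z(M) = M - 6 = -6 + M)
u(X) = -15/2 (u(X) = -(-15)/(-2) = -(-15)*(-1)/2 = -5*3/2 = -15/2)
p(O, K) = 7/2 (p(O, K) = -21 + 7*((5 + 6) - 15/2) = -21 + 7*(11 - 15/2) = -21 + 7*(7/2) = -21 + 49/2 = 7/2)
(55/z(5) + p(Q, -5 + 4))**2 = (55/(-6 + 5) + 7/2)**2 = (55/(-1) + 7/2)**2 = (55*(-1) + 7/2)**2 = (-55 + 7/2)**2 = (-103/2)**2 = 10609/4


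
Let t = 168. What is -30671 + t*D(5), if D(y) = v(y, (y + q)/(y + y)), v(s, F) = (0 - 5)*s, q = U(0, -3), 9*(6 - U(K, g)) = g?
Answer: -34871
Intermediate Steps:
U(K, g) = 6 - g/9
q = 19/3 (q = 6 - ⅑*(-3) = 6 + ⅓ = 19/3 ≈ 6.3333)
v(s, F) = -5*s
D(y) = -5*y
-30671 + t*D(5) = -30671 + 168*(-5*5) = -30671 + 168*(-25) = -30671 - 4200 = -34871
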